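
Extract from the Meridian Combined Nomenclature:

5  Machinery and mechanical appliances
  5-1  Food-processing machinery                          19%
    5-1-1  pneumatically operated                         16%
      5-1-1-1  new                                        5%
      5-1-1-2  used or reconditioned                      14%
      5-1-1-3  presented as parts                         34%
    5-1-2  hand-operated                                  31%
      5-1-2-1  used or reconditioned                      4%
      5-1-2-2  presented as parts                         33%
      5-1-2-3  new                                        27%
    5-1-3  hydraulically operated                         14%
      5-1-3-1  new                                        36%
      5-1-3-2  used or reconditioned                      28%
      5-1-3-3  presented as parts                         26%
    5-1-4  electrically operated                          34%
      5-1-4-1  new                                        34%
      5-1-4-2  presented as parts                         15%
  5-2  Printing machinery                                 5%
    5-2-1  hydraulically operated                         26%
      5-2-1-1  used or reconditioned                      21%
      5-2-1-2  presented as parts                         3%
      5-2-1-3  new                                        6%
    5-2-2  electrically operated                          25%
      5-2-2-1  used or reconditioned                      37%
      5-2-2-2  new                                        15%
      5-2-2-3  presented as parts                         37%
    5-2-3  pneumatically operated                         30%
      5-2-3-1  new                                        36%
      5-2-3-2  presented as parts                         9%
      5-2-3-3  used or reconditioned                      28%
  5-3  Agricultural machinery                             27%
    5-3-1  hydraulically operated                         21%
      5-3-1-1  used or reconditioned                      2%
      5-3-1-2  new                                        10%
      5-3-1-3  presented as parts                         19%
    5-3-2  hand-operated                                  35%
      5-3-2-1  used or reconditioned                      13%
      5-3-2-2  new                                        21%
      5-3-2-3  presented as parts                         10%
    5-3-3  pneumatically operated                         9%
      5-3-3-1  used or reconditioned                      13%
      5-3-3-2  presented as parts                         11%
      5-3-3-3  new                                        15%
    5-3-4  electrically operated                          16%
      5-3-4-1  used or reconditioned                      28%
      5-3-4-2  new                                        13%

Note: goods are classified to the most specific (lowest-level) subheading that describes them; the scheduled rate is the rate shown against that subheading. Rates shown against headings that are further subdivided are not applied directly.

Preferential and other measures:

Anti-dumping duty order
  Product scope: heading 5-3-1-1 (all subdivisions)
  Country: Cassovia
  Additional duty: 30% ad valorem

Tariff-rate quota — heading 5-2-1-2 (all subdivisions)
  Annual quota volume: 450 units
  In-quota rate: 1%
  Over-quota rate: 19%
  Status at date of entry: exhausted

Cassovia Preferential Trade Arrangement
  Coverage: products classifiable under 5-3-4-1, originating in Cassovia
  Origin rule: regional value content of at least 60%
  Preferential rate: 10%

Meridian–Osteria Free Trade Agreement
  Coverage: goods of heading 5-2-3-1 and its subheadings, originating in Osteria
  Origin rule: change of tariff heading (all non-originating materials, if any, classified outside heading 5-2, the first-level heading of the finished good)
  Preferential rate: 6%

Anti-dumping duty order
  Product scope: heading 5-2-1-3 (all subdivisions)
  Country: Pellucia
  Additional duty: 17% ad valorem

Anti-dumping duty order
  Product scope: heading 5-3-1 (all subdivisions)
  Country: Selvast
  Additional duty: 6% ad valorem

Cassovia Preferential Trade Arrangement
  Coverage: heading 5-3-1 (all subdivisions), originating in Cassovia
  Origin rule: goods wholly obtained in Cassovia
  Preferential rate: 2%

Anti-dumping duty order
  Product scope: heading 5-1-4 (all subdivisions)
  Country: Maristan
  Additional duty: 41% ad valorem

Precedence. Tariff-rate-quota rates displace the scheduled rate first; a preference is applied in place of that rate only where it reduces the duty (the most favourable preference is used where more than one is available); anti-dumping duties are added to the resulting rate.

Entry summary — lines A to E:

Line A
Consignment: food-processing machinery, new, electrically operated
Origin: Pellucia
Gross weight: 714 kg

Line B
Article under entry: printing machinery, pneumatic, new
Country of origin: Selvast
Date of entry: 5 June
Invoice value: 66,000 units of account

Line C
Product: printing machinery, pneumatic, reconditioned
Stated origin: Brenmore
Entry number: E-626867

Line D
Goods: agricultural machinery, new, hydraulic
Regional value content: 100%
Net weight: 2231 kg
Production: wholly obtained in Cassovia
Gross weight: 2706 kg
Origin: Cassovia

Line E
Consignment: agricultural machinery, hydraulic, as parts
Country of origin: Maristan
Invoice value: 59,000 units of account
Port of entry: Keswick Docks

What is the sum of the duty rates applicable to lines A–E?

Line A: food-processing → 5-1; electrically operated → 5-1-4; new → 5-1-4-1. Scheduled 34%. No special measure applies. → 34%.
Line B: printing → 5-2; pneumatic → 5-2-3; new → 5-2-3-1. Scheduled 36%. No special measure applies. → 36%.
Line C: printing → 5-2; pneumatic → 5-2-3; reconditioned → 5-2-3-3. Scheduled 28%. No special measure applies. → 28%.
Line D: agricultural → 5-3; hydraulic → 5-3-1; new → 5-3-1-2. Scheduled 10%. Cassovia agreement on 5-3-4-1: 5-3-1-2 not covered; Cassovia agreement on 5-3-1: wholly obtained → 2% available; preferential 2%. → 2%.
Line E: agricultural → 5-3; hydraulic → 5-3-1; as parts → 5-3-1-3. Scheduled 19%. No special measure applies. → 19%.
Sum: 34% + 36% + 28% + 2% + 19% = 119%.

119%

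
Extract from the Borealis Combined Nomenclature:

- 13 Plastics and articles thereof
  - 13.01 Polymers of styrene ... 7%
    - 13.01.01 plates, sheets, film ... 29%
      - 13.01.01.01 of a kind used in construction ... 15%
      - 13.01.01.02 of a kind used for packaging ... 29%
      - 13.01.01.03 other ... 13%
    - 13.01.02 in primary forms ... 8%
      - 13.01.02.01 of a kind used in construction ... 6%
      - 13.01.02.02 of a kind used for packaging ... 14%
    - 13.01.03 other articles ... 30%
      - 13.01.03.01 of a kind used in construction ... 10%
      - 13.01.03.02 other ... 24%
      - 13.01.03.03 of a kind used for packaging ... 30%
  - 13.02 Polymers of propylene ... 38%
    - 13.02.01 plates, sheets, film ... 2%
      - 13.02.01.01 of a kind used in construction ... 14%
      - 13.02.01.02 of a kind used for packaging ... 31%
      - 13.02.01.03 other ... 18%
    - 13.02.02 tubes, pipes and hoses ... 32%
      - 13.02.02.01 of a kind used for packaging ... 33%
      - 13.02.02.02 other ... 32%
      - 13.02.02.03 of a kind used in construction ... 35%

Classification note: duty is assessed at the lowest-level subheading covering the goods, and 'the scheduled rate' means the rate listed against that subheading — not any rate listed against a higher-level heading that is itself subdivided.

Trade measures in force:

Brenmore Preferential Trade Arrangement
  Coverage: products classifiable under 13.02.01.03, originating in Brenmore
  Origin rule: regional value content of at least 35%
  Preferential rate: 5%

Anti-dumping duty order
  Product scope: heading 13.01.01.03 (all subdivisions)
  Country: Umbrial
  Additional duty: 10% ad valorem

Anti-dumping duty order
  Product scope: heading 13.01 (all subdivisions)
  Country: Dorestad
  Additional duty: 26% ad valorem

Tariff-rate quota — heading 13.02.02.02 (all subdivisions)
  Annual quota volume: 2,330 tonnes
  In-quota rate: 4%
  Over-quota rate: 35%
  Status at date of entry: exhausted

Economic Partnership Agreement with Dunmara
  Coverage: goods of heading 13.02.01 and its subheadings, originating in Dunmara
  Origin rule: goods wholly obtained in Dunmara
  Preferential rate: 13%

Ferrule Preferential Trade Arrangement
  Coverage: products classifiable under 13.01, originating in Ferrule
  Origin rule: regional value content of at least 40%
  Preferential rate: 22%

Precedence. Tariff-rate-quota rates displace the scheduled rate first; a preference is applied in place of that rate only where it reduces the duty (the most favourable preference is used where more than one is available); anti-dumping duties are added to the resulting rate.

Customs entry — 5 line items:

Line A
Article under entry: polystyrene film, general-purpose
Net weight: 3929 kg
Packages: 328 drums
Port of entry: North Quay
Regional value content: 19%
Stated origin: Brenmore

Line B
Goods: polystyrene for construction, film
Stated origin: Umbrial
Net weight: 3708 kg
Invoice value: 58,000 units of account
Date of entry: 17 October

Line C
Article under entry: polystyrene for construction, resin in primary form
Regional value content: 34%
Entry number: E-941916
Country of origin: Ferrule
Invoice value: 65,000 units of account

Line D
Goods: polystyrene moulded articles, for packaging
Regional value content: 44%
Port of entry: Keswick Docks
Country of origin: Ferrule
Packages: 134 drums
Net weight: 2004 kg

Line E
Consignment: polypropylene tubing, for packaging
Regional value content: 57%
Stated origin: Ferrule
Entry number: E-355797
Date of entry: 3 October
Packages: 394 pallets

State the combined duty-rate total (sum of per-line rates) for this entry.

89%

Line A: polystyrene → 13.01; film → 13.01.01; general-purpose → 13.01.01.03. Scheduled 13%. Brenmore agreement on 13.02.01.03: 13.01.01.03 not covered. → 13%.
Line B: polystyrene → 13.01; film → 13.01.01; for construction → 13.01.01.01. Scheduled 15%. No special measure applies. → 15%.
Line C: polystyrene → 13.01; resin in primary form → 13.01.02; for construction → 13.01.02.01. Scheduled 6%. Ferrule agreement on 13.01: RVC < 40%. → 6%.
Line D: polystyrene → 13.01; moulded articles → 13.01.03; for packaging → 13.01.03.03. Scheduled 30%. Ferrule agreement on 13.01: RVC ≥ 40% → 22% available; preferential 22%. → 22%.
Line E: polypropylene → 13.02; tubing → 13.02.02; for packaging → 13.02.02.01. Scheduled 33%. Ferrule agreement on 13.01: 13.02.02.01 not covered. → 33%.
Sum: 13% + 15% + 6% + 22% + 33% = 89%.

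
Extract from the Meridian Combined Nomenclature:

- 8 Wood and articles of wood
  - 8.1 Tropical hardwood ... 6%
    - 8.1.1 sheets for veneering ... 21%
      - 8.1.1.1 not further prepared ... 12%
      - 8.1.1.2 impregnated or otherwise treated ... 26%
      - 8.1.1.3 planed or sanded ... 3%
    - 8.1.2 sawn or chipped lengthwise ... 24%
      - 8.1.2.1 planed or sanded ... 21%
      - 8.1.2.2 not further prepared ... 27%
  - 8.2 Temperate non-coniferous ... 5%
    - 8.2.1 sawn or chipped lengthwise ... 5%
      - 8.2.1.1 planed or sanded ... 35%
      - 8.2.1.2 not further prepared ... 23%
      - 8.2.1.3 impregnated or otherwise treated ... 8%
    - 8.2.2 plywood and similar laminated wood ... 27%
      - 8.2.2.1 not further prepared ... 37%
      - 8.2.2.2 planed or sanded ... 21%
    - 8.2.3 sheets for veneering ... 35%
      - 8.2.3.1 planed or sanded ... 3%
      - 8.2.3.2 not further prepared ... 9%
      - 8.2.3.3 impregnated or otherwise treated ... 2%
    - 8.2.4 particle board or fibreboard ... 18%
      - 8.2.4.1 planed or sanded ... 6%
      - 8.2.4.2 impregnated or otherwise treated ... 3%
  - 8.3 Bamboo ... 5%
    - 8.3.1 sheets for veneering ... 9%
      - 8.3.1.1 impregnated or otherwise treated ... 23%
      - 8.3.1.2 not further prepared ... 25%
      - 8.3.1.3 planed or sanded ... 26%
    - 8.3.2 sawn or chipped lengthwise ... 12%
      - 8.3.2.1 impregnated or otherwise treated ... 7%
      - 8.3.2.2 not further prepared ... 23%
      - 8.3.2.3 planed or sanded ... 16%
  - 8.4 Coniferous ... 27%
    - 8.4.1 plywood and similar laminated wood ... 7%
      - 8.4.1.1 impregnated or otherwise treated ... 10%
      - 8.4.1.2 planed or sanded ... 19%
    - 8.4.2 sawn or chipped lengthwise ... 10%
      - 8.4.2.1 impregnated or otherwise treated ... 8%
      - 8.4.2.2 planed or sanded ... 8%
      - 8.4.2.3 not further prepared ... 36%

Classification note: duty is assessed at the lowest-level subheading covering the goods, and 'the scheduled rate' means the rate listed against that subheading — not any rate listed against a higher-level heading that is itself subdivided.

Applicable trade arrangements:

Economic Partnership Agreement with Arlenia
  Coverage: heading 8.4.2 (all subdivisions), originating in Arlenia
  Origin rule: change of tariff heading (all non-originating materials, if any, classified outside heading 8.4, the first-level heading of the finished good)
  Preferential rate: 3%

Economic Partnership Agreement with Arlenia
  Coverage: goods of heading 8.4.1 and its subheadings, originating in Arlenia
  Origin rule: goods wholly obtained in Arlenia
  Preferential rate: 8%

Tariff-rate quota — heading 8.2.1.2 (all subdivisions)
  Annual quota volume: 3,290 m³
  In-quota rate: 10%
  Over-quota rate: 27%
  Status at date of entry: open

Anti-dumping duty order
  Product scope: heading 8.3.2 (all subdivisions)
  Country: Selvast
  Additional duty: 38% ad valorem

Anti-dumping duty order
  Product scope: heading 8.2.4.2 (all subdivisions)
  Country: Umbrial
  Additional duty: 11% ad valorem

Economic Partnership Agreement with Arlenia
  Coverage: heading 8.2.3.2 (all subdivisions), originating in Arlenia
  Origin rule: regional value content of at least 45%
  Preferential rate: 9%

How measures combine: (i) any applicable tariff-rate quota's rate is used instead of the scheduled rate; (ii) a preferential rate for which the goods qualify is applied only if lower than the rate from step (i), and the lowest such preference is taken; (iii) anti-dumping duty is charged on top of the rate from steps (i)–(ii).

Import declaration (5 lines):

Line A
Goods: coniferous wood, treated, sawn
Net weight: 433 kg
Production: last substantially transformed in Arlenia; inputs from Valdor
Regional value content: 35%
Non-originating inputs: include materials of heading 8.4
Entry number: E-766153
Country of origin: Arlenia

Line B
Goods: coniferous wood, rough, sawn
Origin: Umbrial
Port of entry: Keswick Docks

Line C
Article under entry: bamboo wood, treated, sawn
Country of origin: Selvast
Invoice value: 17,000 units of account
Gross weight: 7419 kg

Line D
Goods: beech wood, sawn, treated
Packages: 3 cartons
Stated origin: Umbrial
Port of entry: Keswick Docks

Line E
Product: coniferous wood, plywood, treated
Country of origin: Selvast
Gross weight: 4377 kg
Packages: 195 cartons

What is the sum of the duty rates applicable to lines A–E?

107%

Line A: coniferous → 8.4; sawn → 8.4.2; treated → 8.4.2.1. Scheduled 8%. Arlenia agreement on 8.4.2: CTH not met; Arlenia agreement on 8.4.1: 8.4.2.1 not covered; Arlenia agreement on 8.2.3.2: 8.4.2.1 not covered. → 8%.
Line B: coniferous → 8.4; sawn → 8.4.2; rough → 8.4.2.3. Scheduled 36%. No special measure applies. → 36%.
Line C: bamboo → 8.3; sawn → 8.3.2; treated → 8.3.2.1. Scheduled 7%. anti-dumping (Selvast, 8.3.2): +38%; total 7% + 38% = 45%. → 45%.
Line D: beech → 8.2; sawn → 8.2.1; treated → 8.2.1.3. Scheduled 8%. No special measure applies. → 8%.
Line E: coniferous → 8.4; plywood → 8.4.1; treated → 8.4.1.1. Scheduled 10%. No special measure applies. → 10%.
Sum: 8% + 36% + 45% + 8% + 10% = 107%.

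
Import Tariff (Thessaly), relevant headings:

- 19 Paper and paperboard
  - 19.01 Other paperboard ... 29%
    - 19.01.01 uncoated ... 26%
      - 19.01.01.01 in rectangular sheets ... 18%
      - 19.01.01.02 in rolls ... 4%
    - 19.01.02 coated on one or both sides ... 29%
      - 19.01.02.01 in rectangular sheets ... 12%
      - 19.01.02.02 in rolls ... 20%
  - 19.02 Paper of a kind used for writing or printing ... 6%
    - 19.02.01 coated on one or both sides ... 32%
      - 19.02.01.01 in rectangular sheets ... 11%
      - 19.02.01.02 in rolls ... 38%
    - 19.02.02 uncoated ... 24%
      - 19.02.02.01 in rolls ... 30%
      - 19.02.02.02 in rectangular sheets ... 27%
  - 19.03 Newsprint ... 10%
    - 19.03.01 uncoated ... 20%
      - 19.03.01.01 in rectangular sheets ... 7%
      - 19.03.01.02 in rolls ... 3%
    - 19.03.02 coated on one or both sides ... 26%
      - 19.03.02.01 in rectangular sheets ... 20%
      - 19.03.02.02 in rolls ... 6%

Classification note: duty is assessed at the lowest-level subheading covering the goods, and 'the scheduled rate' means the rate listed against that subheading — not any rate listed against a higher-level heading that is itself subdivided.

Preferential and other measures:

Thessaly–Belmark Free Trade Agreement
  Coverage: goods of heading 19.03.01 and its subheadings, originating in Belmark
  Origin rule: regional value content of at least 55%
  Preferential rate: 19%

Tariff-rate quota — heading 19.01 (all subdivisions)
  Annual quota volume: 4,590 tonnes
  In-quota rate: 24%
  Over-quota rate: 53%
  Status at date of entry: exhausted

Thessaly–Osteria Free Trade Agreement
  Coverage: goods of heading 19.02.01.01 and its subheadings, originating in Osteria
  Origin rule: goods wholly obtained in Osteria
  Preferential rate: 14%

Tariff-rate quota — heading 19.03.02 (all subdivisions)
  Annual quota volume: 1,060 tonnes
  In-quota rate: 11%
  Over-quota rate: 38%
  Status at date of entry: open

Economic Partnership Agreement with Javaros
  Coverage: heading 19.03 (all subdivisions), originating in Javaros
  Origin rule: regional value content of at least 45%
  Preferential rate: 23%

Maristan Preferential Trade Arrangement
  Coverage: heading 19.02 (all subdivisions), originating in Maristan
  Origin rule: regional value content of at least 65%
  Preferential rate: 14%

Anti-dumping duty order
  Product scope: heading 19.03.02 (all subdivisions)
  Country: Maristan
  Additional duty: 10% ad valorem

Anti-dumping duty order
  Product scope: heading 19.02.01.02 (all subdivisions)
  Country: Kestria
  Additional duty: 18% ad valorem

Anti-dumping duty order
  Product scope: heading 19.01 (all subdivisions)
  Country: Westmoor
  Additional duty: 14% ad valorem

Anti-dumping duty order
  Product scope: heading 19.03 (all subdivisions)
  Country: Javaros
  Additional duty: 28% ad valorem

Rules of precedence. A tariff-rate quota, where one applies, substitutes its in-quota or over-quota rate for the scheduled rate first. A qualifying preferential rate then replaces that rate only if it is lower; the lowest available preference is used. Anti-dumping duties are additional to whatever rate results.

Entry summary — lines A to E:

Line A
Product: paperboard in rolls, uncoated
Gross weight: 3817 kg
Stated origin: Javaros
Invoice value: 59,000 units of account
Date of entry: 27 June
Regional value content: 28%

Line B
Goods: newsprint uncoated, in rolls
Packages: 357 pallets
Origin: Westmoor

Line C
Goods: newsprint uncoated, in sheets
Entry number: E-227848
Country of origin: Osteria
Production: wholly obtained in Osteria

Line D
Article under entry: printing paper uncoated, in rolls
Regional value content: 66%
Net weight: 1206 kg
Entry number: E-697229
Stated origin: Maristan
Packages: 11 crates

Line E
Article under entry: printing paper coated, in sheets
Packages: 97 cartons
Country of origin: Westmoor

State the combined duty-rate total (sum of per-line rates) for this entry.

88%

Line A: paperboard → 19.01; uncoated → 19.01.01; in rolls → 19.01.01.02. Scheduled 4%. quota on 19.01 exhausted → over-quota 53%; Javaros agreement on 19.03: 19.01.01.02 not covered. → 53%.
Line B: newsprint → 19.03; uncoated → 19.03.01; in rolls → 19.03.01.02. Scheduled 3%. No special measure applies. → 3%.
Line C: newsprint → 19.03; uncoated → 19.03.01; in sheets → 19.03.01.01. Scheduled 7%. Osteria agreement on 19.02.01.01: 19.03.01.01 not covered. → 7%.
Line D: printing paper → 19.02; uncoated → 19.02.02; in rolls → 19.02.02.01. Scheduled 30%. Maristan agreement on 19.02: RVC ≥ 65% → 14% available; preferential 14%. → 14%.
Line E: printing paper → 19.02; coated → 19.02.01; in sheets → 19.02.01.01. Scheduled 11%. No special measure applies. → 11%.
Sum: 53% + 3% + 7% + 14% + 11% = 88%.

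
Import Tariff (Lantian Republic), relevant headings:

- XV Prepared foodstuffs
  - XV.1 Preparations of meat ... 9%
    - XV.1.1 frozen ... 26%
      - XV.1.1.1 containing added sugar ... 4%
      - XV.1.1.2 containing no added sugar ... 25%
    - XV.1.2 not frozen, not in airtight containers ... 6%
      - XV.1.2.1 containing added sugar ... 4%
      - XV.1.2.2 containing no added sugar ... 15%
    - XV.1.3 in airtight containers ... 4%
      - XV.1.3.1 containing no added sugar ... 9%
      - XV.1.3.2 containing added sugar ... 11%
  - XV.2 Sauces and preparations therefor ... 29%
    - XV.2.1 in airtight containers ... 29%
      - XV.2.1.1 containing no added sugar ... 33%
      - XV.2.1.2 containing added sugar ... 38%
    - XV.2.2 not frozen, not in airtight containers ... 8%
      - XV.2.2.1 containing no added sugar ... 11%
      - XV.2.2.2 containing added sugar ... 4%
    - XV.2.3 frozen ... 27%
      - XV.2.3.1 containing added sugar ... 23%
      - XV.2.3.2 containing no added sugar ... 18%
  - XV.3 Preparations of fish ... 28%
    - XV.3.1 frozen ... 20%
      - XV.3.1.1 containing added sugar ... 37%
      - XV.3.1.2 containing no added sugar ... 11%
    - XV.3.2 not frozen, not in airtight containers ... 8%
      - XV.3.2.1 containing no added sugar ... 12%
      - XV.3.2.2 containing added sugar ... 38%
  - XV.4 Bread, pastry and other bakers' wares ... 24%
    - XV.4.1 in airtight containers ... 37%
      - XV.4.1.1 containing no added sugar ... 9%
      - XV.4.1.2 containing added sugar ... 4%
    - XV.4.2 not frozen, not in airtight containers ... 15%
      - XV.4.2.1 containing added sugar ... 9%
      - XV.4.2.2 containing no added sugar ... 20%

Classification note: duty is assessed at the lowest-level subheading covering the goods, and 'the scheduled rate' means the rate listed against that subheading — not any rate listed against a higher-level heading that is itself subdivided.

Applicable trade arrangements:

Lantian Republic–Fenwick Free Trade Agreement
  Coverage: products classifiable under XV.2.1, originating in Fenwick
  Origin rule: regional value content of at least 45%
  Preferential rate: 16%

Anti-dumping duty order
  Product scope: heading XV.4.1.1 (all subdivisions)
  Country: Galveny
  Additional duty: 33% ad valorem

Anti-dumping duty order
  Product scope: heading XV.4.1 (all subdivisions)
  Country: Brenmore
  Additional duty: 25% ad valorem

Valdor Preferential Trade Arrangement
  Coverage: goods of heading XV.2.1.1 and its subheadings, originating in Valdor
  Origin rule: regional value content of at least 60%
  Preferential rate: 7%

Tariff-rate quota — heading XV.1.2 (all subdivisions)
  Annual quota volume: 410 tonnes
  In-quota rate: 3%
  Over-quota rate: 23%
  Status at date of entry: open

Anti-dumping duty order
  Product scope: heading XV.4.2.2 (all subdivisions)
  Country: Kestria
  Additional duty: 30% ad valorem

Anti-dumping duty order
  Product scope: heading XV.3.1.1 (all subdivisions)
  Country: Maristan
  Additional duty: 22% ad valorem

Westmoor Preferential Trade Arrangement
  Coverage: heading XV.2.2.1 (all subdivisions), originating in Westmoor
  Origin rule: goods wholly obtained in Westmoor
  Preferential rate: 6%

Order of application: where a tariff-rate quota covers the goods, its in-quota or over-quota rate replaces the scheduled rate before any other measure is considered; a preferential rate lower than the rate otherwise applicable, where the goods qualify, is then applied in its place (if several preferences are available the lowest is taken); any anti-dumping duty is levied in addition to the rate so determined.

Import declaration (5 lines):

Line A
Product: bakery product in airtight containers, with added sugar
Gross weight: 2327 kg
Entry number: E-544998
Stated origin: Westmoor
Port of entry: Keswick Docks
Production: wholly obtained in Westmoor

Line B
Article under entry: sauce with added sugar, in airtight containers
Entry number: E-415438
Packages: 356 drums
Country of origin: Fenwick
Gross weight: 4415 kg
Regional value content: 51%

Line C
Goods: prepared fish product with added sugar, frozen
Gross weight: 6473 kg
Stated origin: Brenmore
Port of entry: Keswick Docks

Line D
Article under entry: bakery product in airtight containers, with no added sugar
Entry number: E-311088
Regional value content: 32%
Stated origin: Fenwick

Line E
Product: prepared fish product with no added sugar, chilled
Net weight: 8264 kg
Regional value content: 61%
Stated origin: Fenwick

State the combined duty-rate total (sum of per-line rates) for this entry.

Line A: bakery product → XV.4; in airtight containers → XV.4.1; with added sugar → XV.4.1.2. Scheduled 4%. Westmoor agreement on XV.2.2.1: XV.4.1.2 not covered. → 4%.
Line B: sauce → XV.2; in airtight containers → XV.2.1; with added sugar → XV.2.1.2. Scheduled 38%. Fenwick agreement on XV.2.1: RVC ≥ 45% → 16% available; preferential 16%. → 16%.
Line C: prepared fish product → XV.3; frozen → XV.3.1; with added sugar → XV.3.1.1. Scheduled 37%. No special measure applies. → 37%.
Line D: bakery product → XV.4; in airtight containers → XV.4.1; with no added sugar → XV.4.1.1. Scheduled 9%. Fenwick agreement on XV.2.1: XV.4.1.1 not covered. → 9%.
Line E: prepared fish product → XV.3; chilled → XV.3.2; with no added sugar → XV.3.2.1. Scheduled 12%. Fenwick agreement on XV.2.1: XV.3.2.1 not covered. → 12%.
Sum: 4% + 16% + 37% + 9% + 12% = 78%.

78%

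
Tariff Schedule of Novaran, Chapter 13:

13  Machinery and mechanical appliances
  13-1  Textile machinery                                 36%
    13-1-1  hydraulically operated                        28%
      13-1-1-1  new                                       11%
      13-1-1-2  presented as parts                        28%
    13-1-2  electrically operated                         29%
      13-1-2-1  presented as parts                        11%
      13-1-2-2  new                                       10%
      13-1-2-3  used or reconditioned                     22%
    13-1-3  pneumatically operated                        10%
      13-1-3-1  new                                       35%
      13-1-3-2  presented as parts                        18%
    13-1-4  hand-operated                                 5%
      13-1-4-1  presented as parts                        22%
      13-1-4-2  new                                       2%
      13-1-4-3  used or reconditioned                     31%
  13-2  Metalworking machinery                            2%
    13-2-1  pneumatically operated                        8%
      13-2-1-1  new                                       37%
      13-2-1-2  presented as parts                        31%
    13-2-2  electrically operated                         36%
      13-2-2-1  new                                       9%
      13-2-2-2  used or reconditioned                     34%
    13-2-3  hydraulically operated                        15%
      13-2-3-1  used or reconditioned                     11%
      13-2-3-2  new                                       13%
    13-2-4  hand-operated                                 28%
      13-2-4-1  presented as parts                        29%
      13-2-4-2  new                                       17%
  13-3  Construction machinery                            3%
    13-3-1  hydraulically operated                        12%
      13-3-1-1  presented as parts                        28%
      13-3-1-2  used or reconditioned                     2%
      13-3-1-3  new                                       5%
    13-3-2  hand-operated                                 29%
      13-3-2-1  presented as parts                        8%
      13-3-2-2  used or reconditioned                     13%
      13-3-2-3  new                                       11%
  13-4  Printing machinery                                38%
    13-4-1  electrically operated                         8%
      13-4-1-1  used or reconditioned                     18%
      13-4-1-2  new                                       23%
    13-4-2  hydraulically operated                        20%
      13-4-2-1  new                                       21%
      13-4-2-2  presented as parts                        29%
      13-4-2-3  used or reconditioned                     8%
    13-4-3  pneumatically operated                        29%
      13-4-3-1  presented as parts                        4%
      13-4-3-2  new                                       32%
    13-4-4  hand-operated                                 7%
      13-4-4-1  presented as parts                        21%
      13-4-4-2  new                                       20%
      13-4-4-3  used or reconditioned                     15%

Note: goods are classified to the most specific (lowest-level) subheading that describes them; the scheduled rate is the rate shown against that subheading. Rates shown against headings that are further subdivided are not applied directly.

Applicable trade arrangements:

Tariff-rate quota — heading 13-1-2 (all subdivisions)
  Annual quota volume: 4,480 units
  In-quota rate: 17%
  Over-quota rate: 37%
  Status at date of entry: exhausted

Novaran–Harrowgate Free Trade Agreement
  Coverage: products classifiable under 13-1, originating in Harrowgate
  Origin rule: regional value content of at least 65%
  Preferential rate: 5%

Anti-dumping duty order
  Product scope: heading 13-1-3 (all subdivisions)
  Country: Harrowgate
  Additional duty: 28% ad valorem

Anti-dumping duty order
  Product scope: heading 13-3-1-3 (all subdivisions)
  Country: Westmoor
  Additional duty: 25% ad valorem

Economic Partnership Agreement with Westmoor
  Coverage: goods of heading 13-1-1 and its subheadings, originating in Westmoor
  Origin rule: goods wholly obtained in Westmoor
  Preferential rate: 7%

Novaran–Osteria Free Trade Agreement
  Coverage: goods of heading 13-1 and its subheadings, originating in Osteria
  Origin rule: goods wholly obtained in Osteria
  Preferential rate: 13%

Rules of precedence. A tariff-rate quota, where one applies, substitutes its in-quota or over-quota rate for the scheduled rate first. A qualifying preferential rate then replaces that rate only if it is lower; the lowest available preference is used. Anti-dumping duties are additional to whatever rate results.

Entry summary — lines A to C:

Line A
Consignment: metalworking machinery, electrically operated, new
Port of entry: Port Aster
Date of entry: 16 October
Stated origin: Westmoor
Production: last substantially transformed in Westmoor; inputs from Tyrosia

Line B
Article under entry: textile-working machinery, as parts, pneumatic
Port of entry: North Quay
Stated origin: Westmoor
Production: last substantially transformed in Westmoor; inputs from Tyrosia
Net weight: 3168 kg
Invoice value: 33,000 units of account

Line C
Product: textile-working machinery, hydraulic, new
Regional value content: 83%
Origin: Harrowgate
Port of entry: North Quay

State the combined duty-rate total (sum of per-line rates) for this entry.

Line A: metalworking → 13-2; electrically operated → 13-2-2; new → 13-2-2-1. Scheduled 9%. Westmoor agreement on 13-1-1: 13-2-2-1 not covered. → 9%.
Line B: textile-working → 13-1; pneumatic → 13-1-3; as parts → 13-1-3-2. Scheduled 18%. Westmoor agreement on 13-1-1: 13-1-3-2 not covered. → 18%.
Line C: textile-working → 13-1; hydraulic → 13-1-1; new → 13-1-1-1. Scheduled 11%. Harrowgate agreement on 13-1: RVC ≥ 65% → 5% available; preferential 5%. → 5%.
Sum: 9% + 18% + 5% = 32%.

32%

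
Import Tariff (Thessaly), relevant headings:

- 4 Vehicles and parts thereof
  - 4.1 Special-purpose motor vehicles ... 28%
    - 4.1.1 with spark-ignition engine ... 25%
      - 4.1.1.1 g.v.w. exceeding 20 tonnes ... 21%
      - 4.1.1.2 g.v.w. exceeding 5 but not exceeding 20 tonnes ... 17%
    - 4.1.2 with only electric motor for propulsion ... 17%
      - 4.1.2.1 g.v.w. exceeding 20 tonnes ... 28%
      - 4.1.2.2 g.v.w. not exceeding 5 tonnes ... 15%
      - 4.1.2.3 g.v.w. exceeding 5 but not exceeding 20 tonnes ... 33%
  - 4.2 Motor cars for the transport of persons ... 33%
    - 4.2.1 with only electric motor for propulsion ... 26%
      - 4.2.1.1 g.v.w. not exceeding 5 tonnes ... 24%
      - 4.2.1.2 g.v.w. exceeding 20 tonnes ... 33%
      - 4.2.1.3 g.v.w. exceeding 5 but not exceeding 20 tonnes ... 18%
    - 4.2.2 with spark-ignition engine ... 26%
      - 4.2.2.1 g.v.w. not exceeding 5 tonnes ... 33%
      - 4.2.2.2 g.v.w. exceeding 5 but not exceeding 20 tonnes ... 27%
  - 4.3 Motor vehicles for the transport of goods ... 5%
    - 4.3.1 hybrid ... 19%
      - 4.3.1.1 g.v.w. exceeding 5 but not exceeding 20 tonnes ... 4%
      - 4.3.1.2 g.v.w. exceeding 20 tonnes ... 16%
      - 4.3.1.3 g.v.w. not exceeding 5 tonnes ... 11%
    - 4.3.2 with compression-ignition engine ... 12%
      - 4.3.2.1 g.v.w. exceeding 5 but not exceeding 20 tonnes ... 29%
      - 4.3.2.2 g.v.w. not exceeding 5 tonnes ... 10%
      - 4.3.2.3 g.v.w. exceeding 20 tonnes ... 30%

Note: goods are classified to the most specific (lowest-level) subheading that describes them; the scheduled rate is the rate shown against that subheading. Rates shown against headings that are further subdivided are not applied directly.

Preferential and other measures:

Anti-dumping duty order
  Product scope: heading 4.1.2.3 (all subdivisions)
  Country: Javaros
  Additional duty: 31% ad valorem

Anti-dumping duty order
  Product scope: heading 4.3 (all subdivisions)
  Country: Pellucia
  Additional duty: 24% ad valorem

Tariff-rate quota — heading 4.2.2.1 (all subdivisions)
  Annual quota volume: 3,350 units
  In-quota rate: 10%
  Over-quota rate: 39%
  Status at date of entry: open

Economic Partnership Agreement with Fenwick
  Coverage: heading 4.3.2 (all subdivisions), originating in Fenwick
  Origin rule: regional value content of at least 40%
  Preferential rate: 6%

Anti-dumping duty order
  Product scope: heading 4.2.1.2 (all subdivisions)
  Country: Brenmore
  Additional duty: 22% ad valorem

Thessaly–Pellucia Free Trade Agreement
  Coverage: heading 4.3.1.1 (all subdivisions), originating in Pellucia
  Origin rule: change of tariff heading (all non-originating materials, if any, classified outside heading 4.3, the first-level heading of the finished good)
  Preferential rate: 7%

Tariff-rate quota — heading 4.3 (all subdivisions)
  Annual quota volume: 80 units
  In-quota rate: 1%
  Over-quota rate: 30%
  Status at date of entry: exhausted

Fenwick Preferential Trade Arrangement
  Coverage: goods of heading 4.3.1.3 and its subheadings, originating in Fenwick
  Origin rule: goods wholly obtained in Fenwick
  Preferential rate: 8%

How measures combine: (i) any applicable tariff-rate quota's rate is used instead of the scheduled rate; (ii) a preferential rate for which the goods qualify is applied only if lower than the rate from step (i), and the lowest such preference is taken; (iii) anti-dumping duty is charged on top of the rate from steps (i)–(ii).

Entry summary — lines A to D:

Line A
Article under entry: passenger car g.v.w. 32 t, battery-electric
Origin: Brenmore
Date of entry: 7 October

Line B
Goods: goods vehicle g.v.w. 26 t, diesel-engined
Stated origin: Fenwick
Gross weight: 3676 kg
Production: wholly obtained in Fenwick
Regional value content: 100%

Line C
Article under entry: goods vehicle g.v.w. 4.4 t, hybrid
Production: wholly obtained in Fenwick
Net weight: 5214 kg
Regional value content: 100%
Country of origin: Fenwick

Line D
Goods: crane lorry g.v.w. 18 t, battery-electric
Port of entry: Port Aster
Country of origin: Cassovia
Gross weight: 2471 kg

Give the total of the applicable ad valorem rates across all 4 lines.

Line A: passenger car → 4.2; battery-electric → 4.2.1; g.v.w. 32 t → 4.2.1.2. Scheduled 33%. anti-dumping (Brenmore, 4.2.1.2): +22%; total 33% + 22% = 55%. → 55%.
Line B: goods vehicle → 4.3; diesel-engined → 4.3.2; g.v.w. 26 t → 4.3.2.3. Scheduled 30%. quota on 4.3 exhausted → over-quota 30%; Fenwick agreement on 4.3.2: RVC ≥ 40% → 6% available; Fenwick agreement on 4.3.1.3: 4.3.2.3 not covered; preferential 6%. → 6%.
Line C: goods vehicle → 4.3; hybrid → 4.3.1; g.v.w. 4.4 t → 4.3.1.3. Scheduled 11%. quota on 4.3 exhausted → over-quota 30%; Fenwick agreement on 4.3.2: 4.3.1.3 not covered; Fenwick agreement on 4.3.1.3: wholly obtained → 8% available; preferential 8%. → 8%.
Line D: crane lorry → 4.1; battery-electric → 4.1.2; g.v.w. 18 t → 4.1.2.3. Scheduled 33%. No special measure applies. → 33%.
Sum: 55% + 6% + 8% + 33% = 102%.

102%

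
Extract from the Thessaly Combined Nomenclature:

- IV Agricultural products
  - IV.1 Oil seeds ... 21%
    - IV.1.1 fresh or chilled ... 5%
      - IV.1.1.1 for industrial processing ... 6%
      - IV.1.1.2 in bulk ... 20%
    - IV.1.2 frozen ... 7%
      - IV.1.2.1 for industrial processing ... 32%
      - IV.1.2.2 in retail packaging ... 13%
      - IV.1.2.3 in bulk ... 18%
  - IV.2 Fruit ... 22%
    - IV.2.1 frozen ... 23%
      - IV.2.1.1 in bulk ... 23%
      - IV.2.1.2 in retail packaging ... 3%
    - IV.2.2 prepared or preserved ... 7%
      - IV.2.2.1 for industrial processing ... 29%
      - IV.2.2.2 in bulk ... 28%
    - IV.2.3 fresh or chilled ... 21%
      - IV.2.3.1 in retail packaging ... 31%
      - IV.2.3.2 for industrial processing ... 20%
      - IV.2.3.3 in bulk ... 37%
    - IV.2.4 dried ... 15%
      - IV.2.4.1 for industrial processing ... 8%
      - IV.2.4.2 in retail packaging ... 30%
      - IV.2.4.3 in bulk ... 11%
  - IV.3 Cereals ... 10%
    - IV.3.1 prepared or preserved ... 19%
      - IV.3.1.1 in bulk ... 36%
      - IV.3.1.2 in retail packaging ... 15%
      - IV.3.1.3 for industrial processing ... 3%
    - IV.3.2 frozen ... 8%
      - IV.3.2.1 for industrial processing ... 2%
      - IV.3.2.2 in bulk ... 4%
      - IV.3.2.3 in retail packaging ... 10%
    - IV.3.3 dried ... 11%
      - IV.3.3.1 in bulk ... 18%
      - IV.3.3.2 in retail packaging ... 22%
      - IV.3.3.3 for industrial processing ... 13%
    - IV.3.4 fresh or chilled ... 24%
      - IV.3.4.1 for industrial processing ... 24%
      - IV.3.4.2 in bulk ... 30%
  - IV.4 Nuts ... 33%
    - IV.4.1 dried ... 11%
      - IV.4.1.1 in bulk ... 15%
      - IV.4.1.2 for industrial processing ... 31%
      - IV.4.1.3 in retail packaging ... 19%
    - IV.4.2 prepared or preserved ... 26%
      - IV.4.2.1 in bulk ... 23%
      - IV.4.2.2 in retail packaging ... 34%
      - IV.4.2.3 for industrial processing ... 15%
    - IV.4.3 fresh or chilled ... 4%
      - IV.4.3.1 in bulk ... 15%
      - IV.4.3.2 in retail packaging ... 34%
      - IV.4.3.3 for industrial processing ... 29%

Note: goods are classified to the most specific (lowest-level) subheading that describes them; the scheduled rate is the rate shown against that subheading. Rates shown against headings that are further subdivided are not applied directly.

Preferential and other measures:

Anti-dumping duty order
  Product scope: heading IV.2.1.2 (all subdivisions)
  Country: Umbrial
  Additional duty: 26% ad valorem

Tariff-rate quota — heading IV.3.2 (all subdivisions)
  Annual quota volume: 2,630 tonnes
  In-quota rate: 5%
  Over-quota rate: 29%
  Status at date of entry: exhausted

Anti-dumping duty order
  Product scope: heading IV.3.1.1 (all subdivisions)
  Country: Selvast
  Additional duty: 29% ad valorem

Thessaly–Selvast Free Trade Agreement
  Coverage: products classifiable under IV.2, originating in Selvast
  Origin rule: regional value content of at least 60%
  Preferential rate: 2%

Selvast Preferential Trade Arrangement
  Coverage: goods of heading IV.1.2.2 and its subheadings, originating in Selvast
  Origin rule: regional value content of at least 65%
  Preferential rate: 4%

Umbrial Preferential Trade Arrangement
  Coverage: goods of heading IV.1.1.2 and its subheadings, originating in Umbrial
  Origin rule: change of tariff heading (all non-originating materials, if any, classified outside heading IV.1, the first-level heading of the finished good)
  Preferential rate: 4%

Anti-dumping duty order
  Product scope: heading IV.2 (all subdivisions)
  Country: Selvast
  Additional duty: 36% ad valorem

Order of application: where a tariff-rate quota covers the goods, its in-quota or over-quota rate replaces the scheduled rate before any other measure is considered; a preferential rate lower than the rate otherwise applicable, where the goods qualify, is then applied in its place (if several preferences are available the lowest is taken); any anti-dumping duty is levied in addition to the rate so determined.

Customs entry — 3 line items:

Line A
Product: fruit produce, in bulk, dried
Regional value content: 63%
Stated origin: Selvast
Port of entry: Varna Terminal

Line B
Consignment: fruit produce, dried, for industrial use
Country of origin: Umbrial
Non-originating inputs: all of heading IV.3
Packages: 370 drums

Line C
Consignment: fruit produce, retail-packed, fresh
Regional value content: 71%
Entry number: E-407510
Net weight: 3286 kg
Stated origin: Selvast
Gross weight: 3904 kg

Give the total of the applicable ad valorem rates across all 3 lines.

84%

Line A: fruit → IV.2; dried → IV.2.4; in bulk → IV.2.4.3. Scheduled 11%. Selvast agreement on IV.2: RVC ≥ 60% → 2% available; Selvast agreement on IV.1.2.2: IV.2.4.3 not covered; preferential 2%; anti-dumping (Selvast, IV.2): +36%; total 2% + 36% = 38%. → 38%.
Line B: fruit → IV.2; dried → IV.2.4; for industrial use → IV.2.4.1. Scheduled 8%. Umbrial agreement on IV.1.1.2: IV.2.4.1 not covered. → 8%.
Line C: fruit → IV.2; fresh → IV.2.3; retail-packed → IV.2.3.1. Scheduled 31%. Selvast agreement on IV.2: RVC ≥ 60% → 2% available; Selvast agreement on IV.1.2.2: IV.2.3.1 not covered; preferential 2%; anti-dumping (Selvast, IV.2): +36%; total 2% + 36% = 38%. → 38%.
Sum: 38% + 8% + 38% = 84%.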